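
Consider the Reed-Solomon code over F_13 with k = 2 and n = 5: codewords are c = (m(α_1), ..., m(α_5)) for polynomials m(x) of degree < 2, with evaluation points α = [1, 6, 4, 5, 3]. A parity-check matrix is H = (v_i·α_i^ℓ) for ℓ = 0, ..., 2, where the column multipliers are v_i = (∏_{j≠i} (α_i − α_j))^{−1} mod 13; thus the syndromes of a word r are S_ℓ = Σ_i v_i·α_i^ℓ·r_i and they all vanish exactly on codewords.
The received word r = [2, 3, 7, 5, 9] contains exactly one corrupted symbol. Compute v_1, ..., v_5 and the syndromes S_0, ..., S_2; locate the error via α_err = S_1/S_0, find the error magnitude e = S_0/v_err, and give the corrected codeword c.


S = (5, 5, 5), error at position 1, error magnitude e = 2, c = [0, 3, 7, 5, 9].

Step 1: column multipliers v_i = (∏_{j≠i}(α_i − α_j))^{−1} mod 13.
  i = 1 (α = 1): (1−6)(1−4)(1−5)(1−3) = (−5)·(−3)·(−4)·(−2) = 120 ≡ 3, so v_1 = 3^{−1} = 9 (mod 13).
  i = 2 (α = 6): (6−1)(6−4)(6−5)(6−3) = 5·2·1·3 = 30 ≡ 4, so v_2 = 4^{−1} = 10 (mod 13).
  i = 3 (α = 4): (4−1)(4−6)(4−5)(4−3) = 3·(−2)·(−1)·1 = 6 ≡ 6, so v_3 = 6^{−1} = 11 (mod 13).
  i = 4 (α = 5): (5−1)(5−6)(5−4)(5−3) = 4·(−1)·1·2 = −8 ≡ 5, so v_4 = 5^{−1} = 8 (mod 13).
  i = 5 (α = 3): (3−1)(3−6)(3−4)(3−5) = 2·(−3)·(−1)·(−2) = −12 ≡ 1, so v_5 = 1^{−1} = 1 (mod 13).
  v = [9, 10, 11, 8, 1].
Step 2: syndromes of r = [2, 3, 7, 5, 9] (all sums mod 13).
  S_0 = Σ v_i r_i = 9·2 + 10·3 + 11·7 + 8·5 + 1·9 = 174 ≡ 5.
  S_1 = Σ v_i α_i r_i = 9·1·2 + 10·6·3 + 11·4·7 + 8·5·5 + 1·3·9 = 733 ≡ 5.
  α_i^2 mod 13 = [1, 10, 3, 12, 9].
  S_2 = Σ v_i α_i^2 r_i = 9·1·2 + 10·10·3 + 11·3·7 + 8·12·5 + 1·9·9 = 1110 ≡ 5.
  S = (5, 5, 5) ≠ 0, so r is not a codeword (an error is present).
Step 3: locate the error. For a single error e at position i, S_ℓ = v_i·e·α_i^ℓ, so α_err = S_1/S_0.
  S_0^{−1} = 5^{−1} = 8 (mod 13), so α_err = 5·8 = 40 ≡ 1 = α_1. Error position i = 1.
  Consistency check: S_2/S_1 = 5·8 = 40 ≡ 1 = α_err ✓ (single-error assumption holds).
Step 4: error magnitude e = S_0/v_1 = S_0·∏_{j≠1}(α_1 − α_j) = 5·3 = 15 ≡ 2 (mod 13).
Step 5: correct position 1: c_1 = r_1 − e = 2 − 2 ≡ 0 (mod 13). Hence c = [0, 3, 7, 5, 9].
  Check: interpolating c through the α_i gives m(x) = 2 + 11·x (degree < 2) with m(α_i) = c_i for every i, so c is indeed a codeword.


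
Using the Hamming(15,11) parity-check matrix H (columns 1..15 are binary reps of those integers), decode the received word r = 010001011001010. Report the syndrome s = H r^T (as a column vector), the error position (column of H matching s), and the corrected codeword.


s = (0, 1, 1, 1)^T, error position = 7, corrected codeword c = 010001111001010

Compute s = H r^T mod 2 one row at a time:
  s_1 = 1 + 1 + 0 + 0 + 1 + 0 + 1 + 0 = 4 ≡ 0 (mod 2).
  s_2 = 0 + 0 + 1 + 0 + 1 + 0 + 1 + 0 = 3 ≡ 1 (mod 2).
  s_3 = 1 + 0 + 1 + 0 + 0 + 0 + 1 + 0 = 3 ≡ 1 (mod 2).
  s_4 = 0 + 0 + 0 + 0 + 1 + 0 + 0 + 0 = 1 ≡ 1 (mod 2).
s = (0, 1, 1, 1)^T — this equals column 7 of H (binary 0111), so error is at position 7.
Correct: flip bit 7 of r = 010001011001010 to get c = 010001111001010.


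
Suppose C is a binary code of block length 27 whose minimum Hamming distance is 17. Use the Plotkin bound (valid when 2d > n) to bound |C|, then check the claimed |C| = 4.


Plotkin bound M ≤ 4; given |C| = 4 ≤ bound (satisfied).

Check applicability: 2d = 34, n = 27.
2d − n = 7 > 0, so Plotkin applies.
Compute d/(2d−n) = 17/7 ≈ 2.4286.
⌊d/(2d−n)⌋ = 2.
Plotkin bound: M ≤ 2·2 = 4.
Given |C| = 4, check: satisfied.
This |C| is at the Plotkin bound.


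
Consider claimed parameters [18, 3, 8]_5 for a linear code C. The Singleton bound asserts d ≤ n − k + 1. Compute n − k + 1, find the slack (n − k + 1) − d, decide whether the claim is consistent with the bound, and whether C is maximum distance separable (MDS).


Singleton RHS = n − k + 1 = 16, slack = 8, bound satisfied, not MDS.

Singleton bound: d ≤ n − k + 1.
Here n = 18, k = 3, so n − k + 1 = 16.
Given d = 8, check d ≤ 16: YES.
Slack = (n − k + 1) − d = 8.
The code is NOT MDS (slack = 8 > 0).
Description: the claimed parameters are [18, 3, 8]_5; such a code would be non-MDS.


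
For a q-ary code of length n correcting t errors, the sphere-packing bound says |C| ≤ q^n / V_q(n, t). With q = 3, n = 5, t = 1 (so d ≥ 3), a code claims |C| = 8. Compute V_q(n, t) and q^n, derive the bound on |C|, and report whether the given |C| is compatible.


V_q(n, t) = 11, q^n = 243, Hamming bound = 22, |C| = 8 ≤ bound (satisfied).

Step 1: Compute V_q(n, t) = Σ_{j=0}^1 C(n, j) (q−1)^j.
  j = 0: C(5,0)·(2)^0 = 1·1 = 1.
  j = 1: C(5,1)·(2)^1 = 5·2 = 10.
  V_q(n, t) = 1 + 10 = 11.
Step 2: q^n = 3^5 = 243.
Step 3: Hamming bound ⌊q^n / V_q(n,t)⌋ = ⌊243/11⌋ = 22.
Step 4: Compare |C| = 8 to 22: satisfied.
The claimed |C| lies below the Hamming bound.


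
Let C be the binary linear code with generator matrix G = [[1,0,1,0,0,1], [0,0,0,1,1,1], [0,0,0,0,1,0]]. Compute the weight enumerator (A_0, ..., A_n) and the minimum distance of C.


Weight distribution: A_0 = 1, A_1 = 1, A_2 = 1, A_3 = 3, A_4 = 2. Minimum distance d = 1.

Enumerate all 2^3 = 8 messages m ∈ F_2^3.
For each, compute codeword c = mG in F_2^6, then tally its weight.
  m = 000 → c = 000000, weight = 0.
  m = 100 → c = 101001, weight = 3.
  m = 010 → c = 000111, weight = 3.
  m = 110 → c = 101110, weight = 4.
  m = 001 → c = 000010, weight = 1.
  m = 101 → c = 101011, weight = 4.
  m = 011 → c = 000101, weight = 2.
  m = 111 → c = 101100, weight = 3.
Tally weights:
  weight 0: 1 codewords.
  weight 1: 1 codewords.
  weight 2: 1 codewords.
  weight 3: 3 codewords.
  weight 4: 2 codewords.
Minimum distance d = smallest w > 0 with A_w > 0 = 1.
Sanity: Σ A_w = 8 = 2^3 = 8 ✓.


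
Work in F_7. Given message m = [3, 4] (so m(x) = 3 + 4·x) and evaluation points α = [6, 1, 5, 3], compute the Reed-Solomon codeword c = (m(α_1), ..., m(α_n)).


c = [6, 0, 2, 1]

Message polynomial: m(x) = 3 + 4·x (mod 7).
For each evaluation point α_i, compute m(α_i) mod 7:
  α_1 = 6: Horner steps 4 → 6, so m(6) = 6.
  α_2 = 1: Horner steps 4 → 0, so m(1) = 0.
  α_3 = 5: Horner steps 4 → 2, so m(5) = 2.
  α_4 = 3: Horner steps 4 → 1, so m(3) = 1.
Codeword c = [6, 0, 2, 1] ∈ F_7^4.


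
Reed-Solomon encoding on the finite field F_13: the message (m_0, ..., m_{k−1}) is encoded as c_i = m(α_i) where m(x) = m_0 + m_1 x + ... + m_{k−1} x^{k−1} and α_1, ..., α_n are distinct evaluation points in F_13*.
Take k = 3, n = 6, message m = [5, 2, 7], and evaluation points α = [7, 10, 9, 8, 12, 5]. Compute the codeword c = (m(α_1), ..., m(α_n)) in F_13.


c = [11, 10, 5, 1, 10, 8]

Message polynomial: m(x) = 5 + 2·x + 7·x^2 (mod 13).
For each evaluation point α_i, compute m(α_i) mod 13:
  α_1 = 7: Horner steps 7 → 12 → 11, so m(7) = 11.
  α_2 = 10: Horner steps 7 → 7 → 10, so m(10) = 10.
  α_3 = 9: Horner steps 7 → 0 → 5, so m(9) = 5.
  α_4 = 8: Horner steps 7 → 6 → 1, so m(8) = 1.
  α_5 = 12: Horner steps 7 → 8 → 10, so m(12) = 10.
  α_6 = 5: Horner steps 7 → 11 → 8, so m(5) = 8.
Codeword c = [11, 10, 5, 1, 10, 8] ∈ F_13^6.


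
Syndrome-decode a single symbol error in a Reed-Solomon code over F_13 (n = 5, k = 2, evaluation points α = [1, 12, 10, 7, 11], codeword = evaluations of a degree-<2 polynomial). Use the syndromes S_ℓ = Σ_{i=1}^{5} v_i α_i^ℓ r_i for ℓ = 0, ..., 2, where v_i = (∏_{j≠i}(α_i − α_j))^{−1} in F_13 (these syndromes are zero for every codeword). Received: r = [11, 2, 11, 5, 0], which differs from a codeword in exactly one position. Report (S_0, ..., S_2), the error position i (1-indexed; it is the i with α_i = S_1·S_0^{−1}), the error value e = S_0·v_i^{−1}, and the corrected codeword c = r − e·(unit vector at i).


S = (8, 8, 8), error at position 1, error magnitude e = 5, c = [6, 2, 11, 5, 0].

Step 1: column multipliers v_i = (∏_{j≠i}(α_i − α_j))^{−1} mod 13.
  i = 1 (α = 1): (1−12)(1−10)(1−7)(1−11) = (−11)·(−9)·(−6)·(−10) = 5940 ≡ 12, so v_1 = 12^{−1} = 12 (mod 13).
  i = 2 (α = 12): (12−1)(12−10)(12−7)(12−11) = 11·2·5·1 = 110 ≡ 6, so v_2 = 6^{−1} = 11 (mod 13).
  i = 3 (α = 10): (10−1)(10−12)(10−7)(10−11) = 9·(−2)·3·(−1) = 54 ≡ 2, so v_3 = 2^{−1} = 7 (mod 13).
  i = 4 (α = 7): (7−1)(7−12)(7−10)(7−11) = 6·(−5)·(−3)·(−4) = −360 ≡ 4, so v_4 = 4^{−1} = 10 (mod 13).
  i = 5 (α = 11): (11−1)(11−12)(11−10)(11−7) = 10·(−1)·1·4 = −40 ≡ 12, so v_5 = 12^{−1} = 12 (mod 13).
  v = [12, 11, 7, 10, 12].
Step 2: syndromes of r = [11, 2, 11, 5, 0] (all sums mod 13).
  S_0 = Σ v_i r_i = 12·11 + 11·2 + 7·11 + 10·5 + 12·0 = 281 ≡ 8.
  S_1 = Σ v_i α_i r_i = 12·1·11 + 11·12·2 + 7·10·11 + 10·7·5 + 12·11·0 = 1516 ≡ 8.
  α_i^2 mod 13 = [1, 1, 9, 10, 4].
  S_2 = Σ v_i α_i^2 r_i = 12·1·11 + 11·1·2 + 7·9·11 + 10·10·5 + 12·4·0 = 1347 ≡ 8.
  S = (8, 8, 8) ≠ 0, so r is not a codeword (an error is present).
Step 3: locate the error. For a single error e at position i, S_ℓ = v_i·e·α_i^ℓ, so α_err = S_1/S_0.
  S_0^{−1} = 8^{−1} = 5 (mod 13), so α_err = 8·5 = 40 ≡ 1 = α_1. Error position i = 1.
  Consistency check: S_2/S_1 = 8·5 = 40 ≡ 1 = α_err ✓ (single-error assumption holds).
Step 4: error magnitude e = S_0/v_1 = S_0·∏_{j≠1}(α_1 − α_j) = 8·12 = 96 ≡ 5 (mod 13).
Step 5: correct position 1: c_1 = r_1 − e = 11 − 5 ≡ 6 (mod 13). Hence c = [6, 2, 11, 5, 0].
  Check: interpolating c through the α_i gives m(x) = 4 + 2·x (degree < 2) with m(α_i) = c_i for every i, so c is indeed a codeword.


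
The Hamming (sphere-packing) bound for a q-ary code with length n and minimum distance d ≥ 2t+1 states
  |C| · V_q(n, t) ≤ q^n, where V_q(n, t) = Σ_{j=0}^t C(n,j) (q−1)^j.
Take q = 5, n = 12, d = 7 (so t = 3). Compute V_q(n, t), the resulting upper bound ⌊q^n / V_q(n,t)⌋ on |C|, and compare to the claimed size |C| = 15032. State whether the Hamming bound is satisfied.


V_q(n, t) = 15185, q^n = 244140625, Hamming bound = 16077, |C| = 15032 ≤ bound (satisfied).

Step 1: Compute V_q(n, t) = Σ_{j=0}^3 C(n, j) (q−1)^j.
  j = 0: C(12,0)·(4)^0 = 1·1 = 1.
  j = 1: C(12,1)·(4)^1 = 12·4 = 48.
  j = 2: C(12,2)·(4)^2 = 66·16 = 1056.
  j = 3: C(12,3)·(4)^3 = 220·64 = 14080.
  V_q(n, t) = 1 + 48 + 1056 + 14080 = 15185.
Step 2: q^n = 5^12 = 244140625.
Step 3: Hamming bound ⌊q^n / V_q(n,t)⌋ = ⌊244140625/15185⌋ = 16077.
Step 4: Compare |C| = 15032 to 16077: satisfied.
The claimed |C| lies below the Hamming bound.


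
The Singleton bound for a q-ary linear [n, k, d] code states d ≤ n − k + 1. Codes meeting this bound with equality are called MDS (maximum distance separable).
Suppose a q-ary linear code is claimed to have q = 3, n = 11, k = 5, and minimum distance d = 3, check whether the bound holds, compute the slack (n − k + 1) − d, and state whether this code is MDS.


Singleton RHS = n − k + 1 = 7, slack = 4, bound satisfied, not MDS.

Singleton bound: d ≤ n − k + 1.
Here n = 11, k = 5, so n − k + 1 = 7.
Given d = 3, check d ≤ 7: YES.
Slack = (n − k + 1) − d = 4.
The code is NOT MDS (slack = 4 > 0).
Description: the claimed parameters are [11, 5, 3]_3; such a code would be non-MDS.


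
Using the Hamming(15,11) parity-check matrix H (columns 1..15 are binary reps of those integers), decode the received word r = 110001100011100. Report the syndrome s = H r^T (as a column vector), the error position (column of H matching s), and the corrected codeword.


s = (1, 0, 0, 0)^T, error position = 8, corrected codeword c = 110001110011100

Compute s = H r^T mod 2 one row at a time:
  s_1 = 0 + 0 + 0 + 1 + 1 + 1 + 0 + 0 = 3 ≡ 1 (mod 2).
  s_2 = 0 + 0 + 1 + 1 + 1 + 1 + 0 + 0 = 4 ≡ 0 (mod 2).
  s_3 = 1 + 0 + 1 + 1 + 0 + 1 + 0 + 0 = 4 ≡ 0 (mod 2).
  s_4 = 1 + 0 + 0 + 1 + 0 + 1 + 1 + 0 = 4 ≡ 0 (mod 2).
s = (1, 0, 0, 0)^T — this equals column 8 of H (binary 1000), so error is at position 8.
Correct: flip bit 8 of r = 110001100011100 to get c = 110001110011100.


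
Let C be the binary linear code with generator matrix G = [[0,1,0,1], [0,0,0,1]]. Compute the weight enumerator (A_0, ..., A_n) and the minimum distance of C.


Weight distribution: A_0 = 1, A_1 = 2, A_2 = 1. Minimum distance d = 1.

Enumerate all 2^2 = 4 messages m ∈ F_2^2.
For each, compute codeword c = mG in F_2^4, then tally its weight.
  m = 00 → c = 0000, weight = 0.
  m = 10 → c = 0101, weight = 2.
  m = 01 → c = 0001, weight = 1.
  m = 11 → c = 0100, weight = 1.
Tally weights:
  weight 0: 1 codewords.
  weight 1: 2 codewords.
  weight 2: 1 codewords.
Minimum distance d = smallest w > 0 with A_w > 0 = 1.
Sanity: Σ A_w = 4 = 2^2 = 4 ✓.


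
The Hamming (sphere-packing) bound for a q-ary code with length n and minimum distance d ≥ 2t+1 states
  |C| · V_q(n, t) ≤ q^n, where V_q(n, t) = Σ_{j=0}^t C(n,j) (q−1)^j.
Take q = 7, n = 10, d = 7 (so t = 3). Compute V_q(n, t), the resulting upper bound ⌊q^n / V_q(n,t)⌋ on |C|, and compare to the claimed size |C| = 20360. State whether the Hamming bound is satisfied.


V_q(n, t) = 27601, q^n = 282475249, Hamming bound = 10234, |C| = 20360 > bound (violated).

Step 1: Compute V_q(n, t) = Σ_{j=0}^3 C(n, j) (q−1)^j.
  j = 0: C(10,0)·(6)^0 = 1·1 = 1.
  j = 1: C(10,1)·(6)^1 = 10·6 = 60.
  j = 2: C(10,2)·(6)^2 = 45·36 = 1620.
  j = 3: C(10,3)·(6)^3 = 120·216 = 25920.
  V_q(n, t) = 1 + 60 + 1620 + 25920 = 27601.
Step 2: q^n = 7^10 = 282475249.
Step 3: Hamming bound ⌊q^n / V_q(n,t)⌋ = ⌊282475249/27601⌋ = 10234.
Step 4: Compare |C| = 20360 to 10234: violated.
The claimed |C| lies above the Hamming bound, so no 7-ary code of length 10 with d ≥ 7 can have 20360 codewords.


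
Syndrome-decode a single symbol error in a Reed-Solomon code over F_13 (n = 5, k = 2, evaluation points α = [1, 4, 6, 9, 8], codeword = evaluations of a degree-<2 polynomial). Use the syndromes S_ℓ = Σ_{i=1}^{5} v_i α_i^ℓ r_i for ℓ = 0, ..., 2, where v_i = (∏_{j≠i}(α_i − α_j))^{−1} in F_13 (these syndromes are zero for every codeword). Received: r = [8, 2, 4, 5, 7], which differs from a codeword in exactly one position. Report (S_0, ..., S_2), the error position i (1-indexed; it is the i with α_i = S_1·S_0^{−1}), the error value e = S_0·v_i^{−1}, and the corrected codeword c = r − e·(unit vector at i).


S = (4, 11, 1), error at position 3, error magnitude e = 6, c = [8, 2, 11, 5, 7].

Step 1: column multipliers v_i = (∏_{j≠i}(α_i − α_j))^{−1} mod 13.
  i = 1 (α = 1): (1−4)(1−6)(1−9)(1−8) = (−3)·(−5)·(−8)·(−7) = 840 ≡ 8, so v_1 = 8^{−1} = 5 (mod 13).
  i = 2 (α = 4): (4−1)(4−6)(4−9)(4−8) = 3·(−2)·(−5)·(−4) = −120 ≡ 10, so v_2 = 10^{−1} = 4 (mod 13).
  i = 3 (α = 6): (6−1)(6−4)(6−9)(6−8) = 5·2·(−3)·(−2) = 60 ≡ 8, so v_3 = 8^{−1} = 5 (mod 13).
  i = 4 (α = 9): (9−1)(9−4)(9−6)(9−8) = 8·5·3·1 = 120 ≡ 3, so v_4 = 3^{−1} = 9 (mod 13).
  i = 5 (α = 8): (8−1)(8−4)(8−6)(8−9) = 7·4·2·(−1) = −56 ≡ 9, so v_5 = 9^{−1} = 3 (mod 13).
  v = [5, 4, 5, 9, 3].
Step 2: syndromes of r = [8, 2, 4, 5, 7] (all sums mod 13).
  S_0 = Σ v_i r_i = 5·8 + 4·2 + 5·4 + 9·5 + 3·7 = 134 ≡ 4.
  S_1 = Σ v_i α_i r_i = 5·1·8 + 4·4·2 + 5·6·4 + 9·9·5 + 3·8·7 = 765 ≡ 11.
  α_i^2 mod 13 = [1, 3, 10, 3, 12].
  S_2 = Σ v_i α_i^2 r_i = 5·1·8 + 4·3·2 + 5·10·4 + 9·3·5 + 3·12·7 = 651 ≡ 1.
  S = (4, 11, 1) ≠ 0, so r is not a codeword (an error is present).
Step 3: locate the error. For a single error e at position i, S_ℓ = v_i·e·α_i^ℓ, so α_err = S_1/S_0.
  S_0^{−1} = 4^{−1} = 10 (mod 13), so α_err = 11·10 = 110 ≡ 6 = α_3. Error position i = 3.
  Consistency check: S_2/S_1 = 1·6 = 6 ≡ 6 = α_err ✓ (single-error assumption holds).
Step 4: error magnitude e = S_0/v_3 = S_0·∏_{j≠3}(α_3 − α_j) = 4·8 = 32 ≡ 6 (mod 13).
Step 5: correct position 3: c_3 = r_3 − e = 4 − 6 ≡ 11 (mod 13). Hence c = [8, 2, 11, 5, 7].
  Check: interpolating c through the α_i gives m(x) = 10 + 11·x (degree < 2) with m(α_i) = c_i for every i, so c is indeed a codeword.


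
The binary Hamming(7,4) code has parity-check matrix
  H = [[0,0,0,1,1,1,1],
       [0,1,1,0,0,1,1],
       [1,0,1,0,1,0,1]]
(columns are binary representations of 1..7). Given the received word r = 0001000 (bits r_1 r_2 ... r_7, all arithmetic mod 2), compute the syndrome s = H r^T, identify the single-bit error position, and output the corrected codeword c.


s = (1, 0, 0)^T, error position = 4, corrected codeword c = 0000000

Compute s = H r^T mod 2 one row at a time:
  s_1 = 1 + 0 + 0 + 0 = 1 ≡ 1 (mod 2).
  s_2 = 0 + 0 + 0 + 0 = 0 ≡ 0 (mod 2).
  s_3 = 0 + 0 + 0 + 0 = 0 ≡ 0 (mod 2).
s = (1, 0, 0)^T — this equals column 4 of H (binary 100), so error is at position 4.
Correct: flip bit 4 of r = 0001000 to get c = 0000000.


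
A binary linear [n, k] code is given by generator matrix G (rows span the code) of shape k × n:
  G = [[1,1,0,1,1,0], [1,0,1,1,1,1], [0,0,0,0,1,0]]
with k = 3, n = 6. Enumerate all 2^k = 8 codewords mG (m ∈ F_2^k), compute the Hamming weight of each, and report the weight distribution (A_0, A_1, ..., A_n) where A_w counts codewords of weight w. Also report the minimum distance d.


Weight distribution: A_0 = 1, A_1 = 1, A_3 = 2, A_4 = 3, A_5 = 1. Minimum distance d = 1.

Enumerate all 2^3 = 8 messages m ∈ F_2^3.
For each, compute codeword c = mG in F_2^6, then tally its weight.
  m = 000 → c = 000000, weight = 0.
  m = 100 → c = 110110, weight = 4.
  m = 010 → c = 101111, weight = 5.
  m = 110 → c = 011001, weight = 3.
  m = 001 → c = 000010, weight = 1.
  m = 101 → c = 110100, weight = 3.
  m = 011 → c = 101101, weight = 4.
  m = 111 → c = 011011, weight = 4.
Tally weights:
  weight 0: 1 codewords.
  weight 1: 1 codewords.
  weight 3: 2 codewords.
  weight 4: 3 codewords.
  weight 5: 1 codewords.
Minimum distance d = smallest w > 0 with A_w > 0 = 1.
Sanity: Σ A_w = 8 = 2^3 = 8 ✓.


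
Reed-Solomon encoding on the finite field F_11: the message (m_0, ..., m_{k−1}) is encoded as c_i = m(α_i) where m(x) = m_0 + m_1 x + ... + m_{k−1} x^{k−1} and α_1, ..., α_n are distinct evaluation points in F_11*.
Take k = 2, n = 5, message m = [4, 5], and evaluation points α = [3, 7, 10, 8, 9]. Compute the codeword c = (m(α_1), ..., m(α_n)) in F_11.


c = [8, 6, 10, 0, 5]

Message polynomial: m(x) = 4 + 5·x (mod 11).
For each evaluation point α_i, compute m(α_i) mod 11:
  α_1 = 3: Horner steps 5 → 8, so m(3) = 8.
  α_2 = 7: Horner steps 5 → 6, so m(7) = 6.
  α_3 = 10: Horner steps 5 → 10, so m(10) = 10.
  α_4 = 8: Horner steps 5 → 0, so m(8) = 0.
  α_5 = 9: Horner steps 5 → 5, so m(9) = 5.
Codeword c = [8, 6, 10, 0, 5] ∈ F_11^5.


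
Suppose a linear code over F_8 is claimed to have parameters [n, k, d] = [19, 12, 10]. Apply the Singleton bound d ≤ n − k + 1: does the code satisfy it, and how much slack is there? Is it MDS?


Singleton RHS = n − k + 1 = 8, slack = -2, bound violated (no such code; not MDS).

Singleton bound: d ≤ n − k + 1.
Here n = 19, k = 12, so n − k + 1 = 8.
Given d = 10, check d ≤ 8: NO.
Slack = (n − k + 1) − d = -2.
The slack is negative: d = 10 exceeds n − k + 1 = 8 by 2, so the Singleton bound is violated and no linear [19, 12, 10]_8 code can exist. In particular it is not MDS (MDS requires d = n − k + 1 exactly).
Description: the claimed parameters are [19, 12, 10]_8; such a code would be impossible (violates the Singleton bound).


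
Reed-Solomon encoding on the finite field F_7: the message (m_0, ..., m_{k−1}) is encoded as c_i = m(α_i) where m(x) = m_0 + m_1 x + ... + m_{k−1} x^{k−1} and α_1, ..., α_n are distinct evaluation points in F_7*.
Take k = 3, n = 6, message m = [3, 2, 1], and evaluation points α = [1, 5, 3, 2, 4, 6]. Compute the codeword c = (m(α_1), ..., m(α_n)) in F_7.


c = [6, 3, 4, 4, 6, 2]

Message polynomial: m(x) = 3 + 2·x + 1·x^2 (mod 7).
For each evaluation point α_i, compute m(α_i) mod 7:
  α_1 = 1: Horner steps 1 → 3 → 6, so m(1) = 6.
  α_2 = 5: Horner steps 1 → 0 → 3, so m(5) = 3.
  α_3 = 3: Horner steps 1 → 5 → 4, so m(3) = 4.
  α_4 = 2: Horner steps 1 → 4 → 4, so m(2) = 4.
  α_5 = 4: Horner steps 1 → 6 → 6, so m(4) = 6.
  α_6 = 6: Horner steps 1 → 1 → 2, so m(6) = 2.
Codeword c = [6, 3, 4, 4, 6, 2] ∈ F_7^6.


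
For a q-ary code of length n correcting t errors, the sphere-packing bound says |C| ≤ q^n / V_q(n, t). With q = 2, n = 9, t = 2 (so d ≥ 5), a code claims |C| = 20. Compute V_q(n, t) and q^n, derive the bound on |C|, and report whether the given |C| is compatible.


V_q(n, t) = 46, q^n = 512, Hamming bound = 11, |C| = 20 > bound (violated).

Step 1: Compute V_q(n, t) = Σ_{j=0}^2 C(n, j) (q−1)^j.
  j = 0: C(9,0)·(1)^0 = 1·1 = 1.
  j = 1: C(9,1)·(1)^1 = 9·1 = 9.
  j = 2: C(9,2)·(1)^2 = 36·1 = 36.
  V_q(n, t) = 1 + 9 + 36 = 46.
Step 2: q^n = 2^9 = 512.
Step 3: Hamming bound ⌊q^n / V_q(n,t)⌋ = ⌊512/46⌋ = 11.
Step 4: Compare |C| = 20 to 11: violated.
The claimed |C| lies above the Hamming bound, so no 2-ary code of length 9 with d ≥ 5 can have 20 codewords.


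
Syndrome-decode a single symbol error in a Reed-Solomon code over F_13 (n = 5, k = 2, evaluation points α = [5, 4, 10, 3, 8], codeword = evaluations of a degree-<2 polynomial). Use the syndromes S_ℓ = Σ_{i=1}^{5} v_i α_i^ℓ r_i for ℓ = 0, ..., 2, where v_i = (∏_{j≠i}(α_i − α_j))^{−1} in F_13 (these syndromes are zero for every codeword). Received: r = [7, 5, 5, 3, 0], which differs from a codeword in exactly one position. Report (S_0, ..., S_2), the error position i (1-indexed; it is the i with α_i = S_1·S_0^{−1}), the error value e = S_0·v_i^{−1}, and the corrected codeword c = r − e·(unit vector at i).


S = (10, 9, 12), error at position 3, error magnitude e = 1, c = [7, 5, 4, 3, 0].

Step 1: column multipliers v_i = (∏_{j≠i}(α_i − α_j))^{−1} mod 13.
  i = 1 (α = 5): (5−4)(5−10)(5−3)(5−8) = 1·(−5)·2·(−3) = 30 ≡ 4, so v_1 = 4^{−1} = 10 (mod 13).
  i = 2 (α = 4): (4−5)(4−10)(4−3)(4−8) = (−1)·(−6)·1·(−4) = −24 ≡ 2, so v_2 = 2^{−1} = 7 (mod 13).
  i = 3 (α = 10): (10−5)(10−4)(10−3)(10−8) = 5·6·7·2 = 420 ≡ 4, so v_3 = 4^{−1} = 10 (mod 13).
  i = 4 (α = 3): (3−5)(3−4)(3−10)(3−8) = (−2)·(−1)·(−7)·(−5) = 70 ≡ 5, so v_4 = 5^{−1} = 8 (mod 13).
  i = 5 (α = 8): (8−5)(8−4)(8−10)(8−3) = 3·4·(−2)·5 = −120 ≡ 10, so v_5 = 10^{−1} = 4 (mod 13).
  v = [10, 7, 10, 8, 4].
Step 2: syndromes of r = [7, 5, 5, 3, 0] (all sums mod 13).
  S_0 = Σ v_i r_i = 10·7 + 7·5 + 10·5 + 8·3 + 4·0 = 179 ≡ 10.
  S_1 = Σ v_i α_i r_i = 10·5·7 + 7·4·5 + 10·10·5 + 8·3·3 + 4·8·0 = 1062 ≡ 9.
  α_i^2 mod 13 = [12, 3, 9, 9, 12].
  S_2 = Σ v_i α_i^2 r_i = 10·12·7 + 7·3·5 + 10·9·5 + 8·9·3 + 4·12·0 = 1611 ≡ 12.
  S = (10, 9, 12) ≠ 0, so r is not a codeword (an error is present).
Step 3: locate the error. For a single error e at position i, S_ℓ = v_i·e·α_i^ℓ, so α_err = S_1/S_0.
  S_0^{−1} = 10^{−1} = 4 (mod 13), so α_err = 9·4 = 36 ≡ 10 = α_3. Error position i = 3.
  Consistency check: S_2/S_1 = 12·3 = 36 ≡ 10 = α_err ✓ (single-error assumption holds).
Step 4: error magnitude e = S_0/v_3 = S_0·∏_{j≠3}(α_3 − α_j) = 10·4 = 40 ≡ 1 (mod 13).
Step 5: correct position 3: c_3 = r_3 − e = 5 − 1 ≡ 4 (mod 13). Hence c = [7, 5, 4, 3, 0].
  Check: interpolating c through the α_i gives m(x) = 10 + 2·x (degree < 2) with m(α_i) = c_i for every i, so c is indeed a codeword.


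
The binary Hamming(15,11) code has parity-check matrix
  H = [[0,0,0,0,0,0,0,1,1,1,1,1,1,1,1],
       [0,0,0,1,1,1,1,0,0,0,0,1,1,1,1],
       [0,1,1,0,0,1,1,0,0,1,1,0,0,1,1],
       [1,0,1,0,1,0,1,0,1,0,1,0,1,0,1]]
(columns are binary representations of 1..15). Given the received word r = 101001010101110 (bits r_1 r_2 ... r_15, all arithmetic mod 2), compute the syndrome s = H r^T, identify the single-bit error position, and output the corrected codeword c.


s = (1, 0, 0, 1)^T, error position = 9, corrected codeword c = 101001011101110

Compute s = H r^T mod 2 one row at a time:
  s_1 = 1 + 0 + 1 + 0 + 1 + 1 + 1 + 0 = 5 ≡ 1 (mod 2).
  s_2 = 0 + 0 + 1 + 0 + 1 + 1 + 1 + 0 = 4 ≡ 0 (mod 2).
  s_3 = 0 + 1 + 1 + 0 + 1 + 0 + 1 + 0 = 4 ≡ 0 (mod 2).
  s_4 = 1 + 1 + 0 + 0 + 0 + 0 + 1 + 0 = 3 ≡ 1 (mod 2).
s = (1, 0, 0, 1)^T — this equals column 9 of H (binary 1001), so error is at position 9.
Correct: flip bit 9 of r = 101001010101110 to get c = 101001011101110.


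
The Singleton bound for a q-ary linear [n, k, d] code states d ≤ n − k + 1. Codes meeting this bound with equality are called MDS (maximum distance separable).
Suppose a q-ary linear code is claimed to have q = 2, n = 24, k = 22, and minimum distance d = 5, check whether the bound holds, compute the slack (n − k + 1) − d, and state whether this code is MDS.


Singleton RHS = n − k + 1 = 3, slack = -2, bound violated (no such code; not MDS).

Singleton bound: d ≤ n − k + 1.
Here n = 24, k = 22, so n − k + 1 = 3.
Given d = 5, check d ≤ 3: NO.
Slack = (n − k + 1) − d = -2.
The slack is negative: d = 5 exceeds n − k + 1 = 3 by 2, so the Singleton bound is violated and no linear [24, 22, 5]_2 code can exist. In particular it is not MDS (MDS requires d = n − k + 1 exactly).
Description: the claimed parameters are [24, 22, 5]_2; such a code would be impossible (violates the Singleton bound).


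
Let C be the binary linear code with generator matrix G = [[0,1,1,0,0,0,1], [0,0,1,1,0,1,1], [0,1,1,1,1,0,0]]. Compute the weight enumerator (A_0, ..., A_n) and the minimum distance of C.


Weight distribution: A_0 = 1, A_3 = 4, A_4 = 3. Minimum distance d = 3.

Enumerate all 2^3 = 8 messages m ∈ F_2^3.
For each, compute codeword c = mG in F_2^7, then tally its weight.
  m = 000 → c = 0000000, weight = 0.
  m = 100 → c = 0110001, weight = 3.
  m = 010 → c = 0011011, weight = 4.
  m = 110 → c = 0101010, weight = 3.
  m = 001 → c = 0111100, weight = 4.
  m = 101 → c = 0001101, weight = 3.
  m = 011 → c = 0100111, weight = 4.
  m = 111 → c = 0010110, weight = 3.
Tally weights:
  weight 0: 1 codewords.
  weight 3: 4 codewords.
  weight 4: 3 codewords.
Minimum distance d = smallest w > 0 with A_w > 0 = 3.
Sanity: Σ A_w = 8 = 2^3 = 8 ✓.


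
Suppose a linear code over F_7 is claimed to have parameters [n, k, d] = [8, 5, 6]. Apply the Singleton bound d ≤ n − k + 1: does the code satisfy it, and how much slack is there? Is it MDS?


Singleton RHS = n − k + 1 = 4, slack = -2, bound violated (no such code; not MDS).

Singleton bound: d ≤ n − k + 1.
Here n = 8, k = 5, so n − k + 1 = 4.
Given d = 6, check d ≤ 4: NO.
Slack = (n − k + 1) − d = -2.
The slack is negative: d = 6 exceeds n − k + 1 = 4 by 2, so the Singleton bound is violated and no linear [8, 5, 6]_7 code can exist. In particular it is not MDS (MDS requires d = n − k + 1 exactly).
Description: the claimed parameters are [8, 5, 6]_7; such a code would be impossible (violates the Singleton bound).


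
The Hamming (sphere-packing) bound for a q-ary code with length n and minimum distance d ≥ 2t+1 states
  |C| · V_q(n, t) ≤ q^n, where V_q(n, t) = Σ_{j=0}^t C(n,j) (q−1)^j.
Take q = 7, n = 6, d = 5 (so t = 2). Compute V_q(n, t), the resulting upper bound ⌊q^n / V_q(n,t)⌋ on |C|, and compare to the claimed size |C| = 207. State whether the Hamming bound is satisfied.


V_q(n, t) = 577, q^n = 117649, Hamming bound = 203, |C| = 207 > bound (violated).

Step 1: Compute V_q(n, t) = Σ_{j=0}^2 C(n, j) (q−1)^j.
  j = 0: C(6,0)·(6)^0 = 1·1 = 1.
  j = 1: C(6,1)·(6)^1 = 6·6 = 36.
  j = 2: C(6,2)·(6)^2 = 15·36 = 540.
  V_q(n, t) = 1 + 36 + 540 = 577.
Step 2: q^n = 7^6 = 117649.
Step 3: Hamming bound ⌊q^n / V_q(n,t)⌋ = ⌊117649/577⌋ = 203.
Step 4: Compare |C| = 207 to 203: violated.
The claimed |C| lies above the Hamming bound, so no 7-ary code of length 6 with d ≥ 5 can have 207 codewords.


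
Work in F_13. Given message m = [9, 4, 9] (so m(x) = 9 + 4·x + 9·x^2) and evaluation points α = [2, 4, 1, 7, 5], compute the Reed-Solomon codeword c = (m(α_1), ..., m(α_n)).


c = [1, 0, 9, 10, 7]

Message polynomial: m(x) = 9 + 4·x + 9·x^2 (mod 13).
For each evaluation point α_i, compute m(α_i) mod 13:
  α_1 = 2: Horner steps 9 → 9 → 1, so m(2) = 1.
  α_2 = 4: Horner steps 9 → 1 → 0, so m(4) = 0.
  α_3 = 1: Horner steps 9 → 0 → 9, so m(1) = 9.
  α_4 = 7: Horner steps 9 → 2 → 10, so m(7) = 10.
  α_5 = 5: Horner steps 9 → 10 → 7, so m(5) = 7.
Codeword c = [1, 0, 9, 10, 7] ∈ F_13^5.


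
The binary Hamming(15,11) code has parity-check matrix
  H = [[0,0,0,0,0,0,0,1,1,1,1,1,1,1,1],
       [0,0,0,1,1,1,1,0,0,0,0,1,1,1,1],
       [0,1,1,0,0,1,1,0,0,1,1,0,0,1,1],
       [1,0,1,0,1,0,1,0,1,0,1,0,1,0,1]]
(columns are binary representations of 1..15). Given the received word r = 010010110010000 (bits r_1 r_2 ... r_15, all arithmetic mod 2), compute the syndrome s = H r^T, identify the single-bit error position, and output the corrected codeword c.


s = (0, 0, 1, 1)^T, error position = 3, corrected codeword c = 011010110010000

Compute s = H r^T mod 2 one row at a time:
  s_1 = 1 + 0 + 0 + 1 + 0 + 0 + 0 + 0 = 2 ≡ 0 (mod 2).
  s_2 = 0 + 1 + 0 + 1 + 0 + 0 + 0 + 0 = 2 ≡ 0 (mod 2).
  s_3 = 1 + 0 + 0 + 1 + 0 + 1 + 0 + 0 = 3 ≡ 1 (mod 2).
  s_4 = 0 + 0 + 1 + 1 + 0 + 1 + 0 + 0 = 3 ≡ 1 (mod 2).
s = (0, 0, 1, 1)^T — this equals column 3 of H (binary 0011), so error is at position 3.
Correct: flip bit 3 of r = 010010110010000 to get c = 011010110010000.


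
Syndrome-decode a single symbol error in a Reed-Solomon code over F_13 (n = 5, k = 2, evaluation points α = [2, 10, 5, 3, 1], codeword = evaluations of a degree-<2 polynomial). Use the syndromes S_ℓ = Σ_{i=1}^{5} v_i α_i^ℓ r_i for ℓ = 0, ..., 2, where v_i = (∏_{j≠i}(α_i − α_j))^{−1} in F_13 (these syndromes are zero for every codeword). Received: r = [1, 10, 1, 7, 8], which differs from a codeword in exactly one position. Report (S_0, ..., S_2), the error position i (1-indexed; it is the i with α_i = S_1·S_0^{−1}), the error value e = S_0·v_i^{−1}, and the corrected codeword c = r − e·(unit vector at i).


S = (6, 4, 7), error at position 3, error magnitude e = 8, c = [1, 10, 6, 7, 8].

Step 1: column multipliers v_i = (∏_{j≠i}(α_i − α_j))^{−1} mod 13.
  i = 1 (α = 2): (2−10)(2−5)(2−3)(2−1) = (−8)·(−3)·(−1)·1 = −24 ≡ 2, so v_1 = 2^{−1} = 7 (mod 13).
  i = 2 (α = 10): (10−2)(10−5)(10−3)(10−1) = 8·5·7·9 = 2520 ≡ 11, so v_2 = 11^{−1} = 6 (mod 13).
  i = 3 (α = 5): (5−2)(5−10)(5−3)(5−1) = 3·(−5)·2·4 = −120 ≡ 10, so v_3 = 10^{−1} = 4 (mod 13).
  i = 4 (α = 3): (3−2)(3−10)(3−5)(3−1) = 1·(−7)·(−2)·2 = 28 ≡ 2, so v_4 = 2^{−1} = 7 (mod 13).
  i = 5 (α = 1): (1−2)(1−10)(1−5)(1−3) = (−1)·(−9)·(−4)·(−2) = 72 ≡ 7, so v_5 = 7^{−1} = 2 (mod 13).
  v = [7, 6, 4, 7, 2].
Step 2: syndromes of r = [1, 10, 1, 7, 8] (all sums mod 13).
  S_0 = Σ v_i r_i = 7·1 + 6·10 + 4·1 + 7·7 + 2·8 = 136 ≡ 6.
  S_1 = Σ v_i α_i r_i = 7·2·1 + 6·10·10 + 4·5·1 + 7·3·7 + 2·1·8 = 797 ≡ 4.
  α_i^2 mod 13 = [4, 9, 12, 9, 1].
  S_2 = Σ v_i α_i^2 r_i = 7·4·1 + 6·9·10 + 4·12·1 + 7·9·7 + 2·1·8 = 1073 ≡ 7.
  S = (6, 4, 7) ≠ 0, so r is not a codeword (an error is present).
Step 3: locate the error. For a single error e at position i, S_ℓ = v_i·e·α_i^ℓ, so α_err = S_1/S_0.
  S_0^{−1} = 6^{−1} = 11 (mod 13), so α_err = 4·11 = 44 ≡ 5 = α_3. Error position i = 3.
  Consistency check: S_2/S_1 = 7·10 = 70 ≡ 5 = α_err ✓ (single-error assumption holds).
Step 4: error magnitude e = S_0/v_3 = S_0·∏_{j≠3}(α_3 − α_j) = 6·10 = 60 ≡ 8 (mod 13).
Step 5: correct position 3: c_3 = r_3 − e = 1 − 8 ≡ 6 (mod 13). Hence c = [1, 10, 6, 7, 8].
  Check: interpolating c through the α_i gives m(x) = 2 + 6·x (degree < 2) with m(α_i) = c_i for every i, so c is indeed a codeword.


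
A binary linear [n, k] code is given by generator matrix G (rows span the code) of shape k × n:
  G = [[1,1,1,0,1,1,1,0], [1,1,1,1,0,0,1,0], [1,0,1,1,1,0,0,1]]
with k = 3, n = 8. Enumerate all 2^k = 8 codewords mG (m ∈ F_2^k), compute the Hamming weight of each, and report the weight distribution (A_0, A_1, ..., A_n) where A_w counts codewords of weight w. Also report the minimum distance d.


Weight distribution: A_0 = 1, A_3 = 1, A_4 = 2, A_5 = 3, A_6 = 1. Minimum distance d = 3.

Enumerate all 2^3 = 8 messages m ∈ F_2^3.
For each, compute codeword c = mG in F_2^8, then tally its weight.
  m = 000 → c = 00000000, weight = 0.
  m = 100 → c = 11101110, weight = 6.
  m = 010 → c = 11110010, weight = 5.
  m = 110 → c = 00011100, weight = 3.
  m = 001 → c = 10111001, weight = 5.
  m = 101 → c = 01010111, weight = 5.
  m = 011 → c = 01001011, weight = 4.
  m = 111 → c = 10100101, weight = 4.
Tally weights:
  weight 0: 1 codewords.
  weight 3: 1 codewords.
  weight 4: 2 codewords.
  weight 5: 3 codewords.
  weight 6: 1 codewords.
Minimum distance d = smallest w > 0 with A_w > 0 = 3.
Sanity: Σ A_w = 8 = 2^3 = 8 ✓.


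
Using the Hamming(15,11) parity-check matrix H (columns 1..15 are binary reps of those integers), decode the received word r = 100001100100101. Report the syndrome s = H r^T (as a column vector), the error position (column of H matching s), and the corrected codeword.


s = (1, 0, 0, 0)^T, error position = 8, corrected codeword c = 100001110100101

Compute s = H r^T mod 2 one row at a time:
  s_1 = 0 + 0 + 1 + 0 + 0 + 1 + 0 + 1 = 3 ≡ 1 (mod 2).
  s_2 = 0 + 0 + 1 + 1 + 0 + 1 + 0 + 1 = 4 ≡ 0 (mod 2).
  s_3 = 0 + 0 + 1 + 1 + 1 + 0 + 0 + 1 = 4 ≡ 0 (mod 2).
  s_4 = 1 + 0 + 0 + 1 + 0 + 0 + 1 + 1 = 4 ≡ 0 (mod 2).
s = (1, 0, 0, 0)^T — this equals column 8 of H (binary 1000), so error is at position 8.
Correct: flip bit 8 of r = 100001100100101 to get c = 100001110100101.


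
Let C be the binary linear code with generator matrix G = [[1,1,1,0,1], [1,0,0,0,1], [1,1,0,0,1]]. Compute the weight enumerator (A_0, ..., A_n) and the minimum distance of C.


Weight distribution: A_0 = 1, A_1 = 2, A_2 = 2, A_3 = 2, A_4 = 1. Minimum distance d = 1.

Enumerate all 2^3 = 8 messages m ∈ F_2^3.
For each, compute codeword c = mG in F_2^5, then tally its weight.
  m = 000 → c = 00000, weight = 0.
  m = 100 → c = 11101, weight = 4.
  m = 010 → c = 10001, weight = 2.
  m = 110 → c = 01100, weight = 2.
  m = 001 → c = 11001, weight = 3.
  m = 101 → c = 00100, weight = 1.
  m = 011 → c = 01000, weight = 1.
  m = 111 → c = 10101, weight = 3.
Tally weights:
  weight 0: 1 codewords.
  weight 1: 2 codewords.
  weight 2: 2 codewords.
  weight 3: 2 codewords.
  weight 4: 1 codewords.
Minimum distance d = smallest w > 0 with A_w > 0 = 1.
Sanity: Σ A_w = 8 = 2^3 = 8 ✓.


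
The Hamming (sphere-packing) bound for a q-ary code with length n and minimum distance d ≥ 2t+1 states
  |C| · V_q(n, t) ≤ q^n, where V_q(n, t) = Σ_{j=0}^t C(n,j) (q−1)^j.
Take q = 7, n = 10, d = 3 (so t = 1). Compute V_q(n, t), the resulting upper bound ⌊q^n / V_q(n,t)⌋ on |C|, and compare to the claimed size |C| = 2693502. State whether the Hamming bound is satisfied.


V_q(n, t) = 61, q^n = 282475249, Hamming bound = 4630741, |C| = 2693502 ≤ bound (satisfied).

Step 1: Compute V_q(n, t) = Σ_{j=0}^1 C(n, j) (q−1)^j.
  j = 0: C(10,0)·(6)^0 = 1·1 = 1.
  j = 1: C(10,1)·(6)^1 = 10·6 = 60.
  V_q(n, t) = 1 + 60 = 61.
Step 2: q^n = 7^10 = 282475249.
Step 3: Hamming bound ⌊q^n / V_q(n,t)⌋ = ⌊282475249/61⌋ = 4630741.
Step 4: Compare |C| = 2693502 to 4630741: satisfied.
The claimed |C| lies below the Hamming bound.


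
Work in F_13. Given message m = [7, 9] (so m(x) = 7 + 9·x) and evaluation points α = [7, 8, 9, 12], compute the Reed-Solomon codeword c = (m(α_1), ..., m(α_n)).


c = [5, 1, 10, 11]

Message polynomial: m(x) = 7 + 9·x (mod 13).
For each evaluation point α_i, compute m(α_i) mod 13:
  α_1 = 7: Horner steps 9 → 5, so m(7) = 5.
  α_2 = 8: Horner steps 9 → 1, so m(8) = 1.
  α_3 = 9: Horner steps 9 → 10, so m(9) = 10.
  α_4 = 12: Horner steps 9 → 11, so m(12) = 11.
Codeword c = [5, 1, 10, 11] ∈ F_13^4.


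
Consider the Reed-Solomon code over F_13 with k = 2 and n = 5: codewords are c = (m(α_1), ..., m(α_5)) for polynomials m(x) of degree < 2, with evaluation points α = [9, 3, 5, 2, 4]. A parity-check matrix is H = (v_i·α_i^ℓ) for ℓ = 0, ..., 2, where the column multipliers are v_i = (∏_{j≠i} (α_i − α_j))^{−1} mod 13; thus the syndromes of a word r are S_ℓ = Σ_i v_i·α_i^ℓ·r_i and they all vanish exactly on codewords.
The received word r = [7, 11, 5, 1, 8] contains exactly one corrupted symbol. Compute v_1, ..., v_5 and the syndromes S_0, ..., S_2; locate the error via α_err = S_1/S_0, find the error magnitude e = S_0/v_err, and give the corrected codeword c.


S = (5, 6, 2), error at position 1, error magnitude e = 1, c = [6, 11, 5, 1, 8].

Step 1: column multipliers v_i = (∏_{j≠i}(α_i − α_j))^{−1} mod 13.
  i = 1 (α = 9): (9−3)(9−5)(9−2)(9−4) = 6·4·7·5 = 840 ≡ 8, so v_1 = 8^{−1} = 5 (mod 13).
  i = 2 (α = 3): (3−9)(3−5)(3−2)(3−4) = (−6)·(−2)·1·(−1) = −12 ≡ 1, so v_2 = 1^{−1} = 1 (mod 13).
  i = 3 (α = 5): (5−9)(5−3)(5−2)(5−4) = (−4)·2·3·1 = −24 ≡ 2, so v_3 = 2^{−1} = 7 (mod 13).
  i = 4 (α = 2): (2−9)(2−3)(2−5)(2−4) = (−7)·(−1)·(−3)·(−2) = 42 ≡ 3, so v_4 = 3^{−1} = 9 (mod 13).
  i = 5 (α = 4): (4−9)(4−3)(4−5)(4−2) = (−5)·1·(−1)·2 = 10 ≡ 10, so v_5 = 10^{−1} = 4 (mod 13).
  v = [5, 1, 7, 9, 4].
Step 2: syndromes of r = [7, 11, 5, 1, 8] (all sums mod 13).
  S_0 = Σ v_i r_i = 5·7 + 1·11 + 7·5 + 9·1 + 4·8 = 122 ≡ 5.
  S_1 = Σ v_i α_i r_i = 5·9·7 + 1·3·11 + 7·5·5 + 9·2·1 + 4·4·8 = 669 ≡ 6.
  α_i^2 mod 13 = [3, 9, 12, 4, 3].
  S_2 = Σ v_i α_i^2 r_i = 5·3·7 + 1·9·11 + 7·12·5 + 9·4·1 + 4·3·8 = 756 ≡ 2.
  S = (5, 6, 2) ≠ 0, so r is not a codeword (an error is present).
Step 3: locate the error. For a single error e at position i, S_ℓ = v_i·e·α_i^ℓ, so α_err = S_1/S_0.
  S_0^{−1} = 5^{−1} = 8 (mod 13), so α_err = 6·8 = 48 ≡ 9 = α_1. Error position i = 1.
  Consistency check: S_2/S_1 = 2·11 = 22 ≡ 9 = α_err ✓ (single-error assumption holds).
Step 4: error magnitude e = S_0/v_1 = S_0·∏_{j≠1}(α_1 − α_j) = 5·8 = 40 ≡ 1 (mod 13).
Step 5: correct position 1: c_1 = r_1 − e = 7 − 1 ≡ 6 (mod 13). Hence c = [6, 11, 5, 1, 8].
  Check: interpolating c through the α_i gives m(x) = 7 + 10·x (degree < 2) with m(α_i) = c_i for every i, so c is indeed a codeword.


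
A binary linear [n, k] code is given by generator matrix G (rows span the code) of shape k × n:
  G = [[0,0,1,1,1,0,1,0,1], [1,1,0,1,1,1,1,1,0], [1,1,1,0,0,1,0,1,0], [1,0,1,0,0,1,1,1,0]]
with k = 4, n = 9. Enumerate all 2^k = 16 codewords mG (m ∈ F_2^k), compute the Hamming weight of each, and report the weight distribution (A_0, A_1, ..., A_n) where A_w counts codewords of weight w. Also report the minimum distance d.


Weight distribution: A_0 = 1, A_1 = 1, A_2 = 1, A_3 = 1, A_4 = 2, A_5 = 5, A_6 = 3, A_7 = 1, A_8 = 1. Minimum distance d = 1.

Enumerate all 2^4 = 16 messages m ∈ F_2^4.
For each, compute codeword c = mG in F_2^9, then tally its weight.
  m = 0000 → c = 000000000, weight = 0.
  m = 1000 → c = 001110101, weight = 5.
  m = 0100 → c = 110111110, weight = 7.
  m = 1100 → c = 111001011, weight = 6.
  m = 0010 → c = 111001010, weight = 5.
  m = 1010 → c = 110111111, weight = 8.
  m = 0110 → c = 001110100, weight = 4.
  m = 1110 → c = 000000001, weight = 1.
  m = 0001 → c = 101001110, weight = 5.
  m = 1001 → c = 100111011, weight = 6.
  m = 0101 → c = 011110000, weight = 4.
  m = 1101 → c = 010000101, weight = 3.
  m = 0011 → c = 010000100, weight = 2.
  m = 1011 → c = 011110001, weight = 5.
  m = 0111 → c = 100111010, weight = 5.
  m = 1111 → c = 101001111, weight = 6.
Tally weights:
  weight 0: 1 codewords.
  weight 1: 1 codewords.
  weight 2: 1 codewords.
  weight 3: 1 codewords.
  weight 4: 2 codewords.
  weight 5: 5 codewords.
  weight 6: 3 codewords.
  weight 7: 1 codewords.
  weight 8: 1 codewords.
Minimum distance d = smallest w > 0 with A_w > 0 = 1.
Sanity: Σ A_w = 16 = 2^4 = 16 ✓.
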